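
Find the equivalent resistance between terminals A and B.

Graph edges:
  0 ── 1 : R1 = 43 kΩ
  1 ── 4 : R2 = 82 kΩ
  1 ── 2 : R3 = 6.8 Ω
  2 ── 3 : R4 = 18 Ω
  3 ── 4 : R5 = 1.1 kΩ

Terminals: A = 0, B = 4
Reduce the network between node 0 (A) and node 4 (B) by series/parallel combination:
  Rs1 = R3 + R4 (series, joined only at node 2) = 6.8 + 18 = 24.8 Ω
  Rs2 = R5 + Rs1 (series, joined only at node 3) = 1100 + 24.8 = 1125 Ω
  Rp1 = R2 ‖ Rs2 (parallel, both between nodes 1 and 4) = 1/(1/82000 + 1/1125) = 1110 Ω
  Rs3 = R1 + Rp1 (series, joined only at node 1) = 43000 + 1110 = 44110 Ω
R_eq = 44.11 kΩ

Final answer: 44.11 kΩ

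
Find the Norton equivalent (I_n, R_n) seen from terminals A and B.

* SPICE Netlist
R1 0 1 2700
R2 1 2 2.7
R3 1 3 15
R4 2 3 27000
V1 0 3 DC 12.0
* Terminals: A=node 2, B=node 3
Find the Thévenin equivalent first; then I_n = V_th/R_th and R_n = R_th.
Step 1 — V_th is the open-circuit voltage V_A - V_B (nothing connected across the terminals).
Nodal analysis, taking node 3 as the 0 V reference.
Source V1 fixes V_0 = 12 V.
KCL at each unknown node (sum of currents leaving = 0; resistances in Ω):
  Node 1: (V_1 - 12)/2700 + (V_1 - V_2)/2.7 + (V_1 - 0)/15 = 0
  Node 2: (V_2 - V_1)/2.7 + (V_2 - 0)/27000 = 0
Collecting terms (coefficients in siemens):
  0.4374·V_1 - 0.3704·V_2 = 0.004444
  0.3704·V_2 - 0.3704·V_1 = 0
Determinant D = (0.4374)(0.3704) - (-0.3704)(-0.3704) = 0.02484
V_1 = [(0.004444)(0.3704) - (-0.3704)(0)]/D = 0.06626 V
V_2 = [(0.4374)(0) - (0.004444)(-0.3704)]/D = 0.06626 V
V_th = V_2 - V_3 = 0.06626 - 0 = 0.06626 V
Step 2 — R_th: zero the source — replace V1 by a short circuit (node 3 merges into node 0) — and find the resistance seen between A (node 2) and B (node 0).
Reduce the network between node 2 (A) and node 0 (B) by series/parallel combination:
  Rp1 = R1 ‖ R3 (parallel, both between nodes 0 and 1) = 1/(1/2700 + 1/15) = 14.92 Ω
  Rs1 = R2 + Rp1 (series, joined only at node 1) = 2.7 + 14.92 = 17.62 Ω
  Rp2 = R4 ‖ Rs1 (parallel, both between nodes 0 and 2) = 1/(1/27000 + 1/17.62) = 17.61 Ω
R_th = 17.61 Ω
I_n = V_th/R_th = 0.06626/17.61 = 0.003763 A, and R_n = R_th = 17.61 Ω

Final answer: I_n = 0.003763 A, R_n = 17.61 Ω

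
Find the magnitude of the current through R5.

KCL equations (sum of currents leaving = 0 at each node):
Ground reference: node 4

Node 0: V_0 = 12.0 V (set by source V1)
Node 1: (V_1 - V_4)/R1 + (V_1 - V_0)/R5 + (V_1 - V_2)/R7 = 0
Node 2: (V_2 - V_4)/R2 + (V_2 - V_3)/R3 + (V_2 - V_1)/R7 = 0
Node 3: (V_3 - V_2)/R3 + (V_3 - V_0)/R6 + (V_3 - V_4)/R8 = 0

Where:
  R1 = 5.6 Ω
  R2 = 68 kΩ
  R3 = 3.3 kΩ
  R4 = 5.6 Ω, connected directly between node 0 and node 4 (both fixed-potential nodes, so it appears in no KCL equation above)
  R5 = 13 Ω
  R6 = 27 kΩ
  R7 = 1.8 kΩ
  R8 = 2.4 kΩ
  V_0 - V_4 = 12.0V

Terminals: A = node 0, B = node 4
Nodal analysis, taking node 4 as the 0 V reference.
Source V1 fixes V_0 = 12 V.
KCL at each unknown node (sum of currents leaving = 0; resistances in Ω):
  Node 1: (V_1 - 0)/5.6 + (V_1 - 12)/13 + (V_1 - V_2)/1800 = 0
  Node 2: (V_2 - 0)/68000 + (V_2 - V_3)/3300 + (V_2 - V_1)/1800 = 0
  Node 3: (V_3 - V_2)/3300 + (V_3 - 12)/27000 + (V_3 - 0)/2400 = 0
Collecting terms (coefficients in siemens):
  0.2561·V_1 - 0.0005556·V_2 = 0.9231
  0.0008733·V_2 - 0.0005556·V_1 - 0.000303·V_3 = 0
  0.0007567·V_3 - 0.000303·V_2 = 0.0004444
Solving these 3 simultaneous equations (Gaussian elimination) gives:
  V_1 = 3.611 V, V_2 = 2.905 V, V_3 = 1.751 V
I_R5 = (V_0 - V_1)/R5 = (12 - 3.611)/13 = 0.6453 A
|I_R5| = 0.6453 A

Final answer: |I_R5| = 0.6453 A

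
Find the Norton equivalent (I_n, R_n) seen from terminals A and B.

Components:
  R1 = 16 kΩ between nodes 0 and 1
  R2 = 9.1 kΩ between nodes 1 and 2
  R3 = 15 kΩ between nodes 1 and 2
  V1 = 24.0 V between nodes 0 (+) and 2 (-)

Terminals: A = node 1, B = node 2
Find the Thévenin equivalent first; then I_n = V_th/R_th and R_n = R_th.
Step 1 — V_th is the open-circuit voltage V_A - V_B (nothing connected across the terminals).
Nodal analysis, taking node 2 as the 0 V reference.
Source V1 fixes V_0 = 24 V.
KCL at each unknown node (sum of currents leaving = 0; resistances in Ω):
  Node 1: (V_1 - 24)/16000 + (V_1 - 0)/9100 + (V_1 - 0)/15000 = 0
Collecting terms: 0.0002391 × V_1 = 0.0015  =>  V_1 = 6.275 V
V_th = V_1 - V_2 = 6.275 - 0 = 6.275 V
Step 2 — R_th: zero the source — replace V1 by a short circuit (node 2 merges into node 0) — and find the resistance seen between A (node 1) and B (node 0).
Reduce the network between node 1 (A) and node 0 (B) by series/parallel combination:
  Rp1 = R1 ‖ R2 ‖ R3 (parallel, all between nodes 0 and 1) = 1/(1/16000 + 1/9100 + 1/15000) = 4183 Ω
R_th = 4.183 kΩ
I_n = V_th/R_th = 6.275/4183 = 0.0015 A, and R_n = R_th = 4.183 kΩ

Final answer: I_n = 0.0015 A, R_n = 4.183 kΩ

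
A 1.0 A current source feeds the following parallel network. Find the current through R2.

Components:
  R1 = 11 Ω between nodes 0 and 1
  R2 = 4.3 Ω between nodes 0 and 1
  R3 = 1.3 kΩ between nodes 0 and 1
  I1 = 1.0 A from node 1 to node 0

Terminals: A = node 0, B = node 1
All resistors sit directly between nodes 0 and 1, so they are in parallel and share one voltage V; the full source current 1 A splits among them.
1/R_par = 1/11 + 1/4.3 + 1/1300 = 0.3242 S  =>  R_par = 3.084 Ω
V = I × R_par = 1 × 3.084 = 3.084 V
I_R2 = V/R2 = 3.084/4.3 = 0.7172 A

Final answer: 0.7172 A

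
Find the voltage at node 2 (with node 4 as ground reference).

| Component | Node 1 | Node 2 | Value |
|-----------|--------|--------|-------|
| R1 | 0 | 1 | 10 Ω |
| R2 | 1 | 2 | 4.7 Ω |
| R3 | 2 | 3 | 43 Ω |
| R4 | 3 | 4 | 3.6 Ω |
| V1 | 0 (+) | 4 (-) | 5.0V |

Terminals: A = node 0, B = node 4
Nodal analysis, taking node 4 as the 0 V reference.
Source V1 fixes V_0 = 5 V.
KCL at each unknown node (sum of currents leaving = 0; resistances in Ω):
  Node 1: (V_1 - 5)/10 + (V_1 - V_2)/4.7 = 0
  Node 2: (V_2 - V_1)/4.7 + (V_2 - V_3)/43 = 0
  Node 3: (V_3 - V_2)/43 + (V_3 - 0)/3.6 = 0
Collecting terms (coefficients in siemens):
  0.3128·V_1 - 0.2128·V_2 = 0.5
  0.236·V_2 - 0.2128·V_1 - 0.02326·V_3 = 0
  0.301·V_3 - 0.02326·V_2 = 0
Solving these 3 simultaneous equations (Gaussian elimination) gives:
  V_1 = 4.184 V, V_2 = 3.801 V, V_3 = 0.2936 V
The requested potential is V_2 = 3.801 V.

Final answer: V_2 = 3.801 V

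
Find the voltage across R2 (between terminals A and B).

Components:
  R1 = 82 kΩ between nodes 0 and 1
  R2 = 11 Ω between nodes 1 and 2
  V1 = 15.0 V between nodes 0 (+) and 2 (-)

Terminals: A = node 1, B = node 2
R1 and R2 are in series across V1 (node 0 → node 1 → node 2), and the output A–B is taken across R2, so this is a voltage divider.
Series current: I = V1/(R1 + R2) = 15/(82000 + 11) = 15/82010 = 0.0001829 A
V_R2 = I × R2 = V1 × R2/(R1 + R2) = 15 × 11/82010 = 0.002012 V

Final answer: 0.002012 V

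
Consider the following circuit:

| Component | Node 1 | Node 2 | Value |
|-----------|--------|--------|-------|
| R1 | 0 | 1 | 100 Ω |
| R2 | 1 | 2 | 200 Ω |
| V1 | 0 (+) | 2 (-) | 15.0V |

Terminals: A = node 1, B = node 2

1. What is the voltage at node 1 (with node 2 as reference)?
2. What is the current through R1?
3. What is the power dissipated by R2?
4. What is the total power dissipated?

Nodal analysis, taking node 2 as the 0 V reference.
Source V1 fixes V_0 = 15 V.
KCL at each unknown node (sum of currents leaving = 0; resistances in Ω):
  Node 1: (V_1 - 15)/100 + (V_1 - 0)/200 = 0
Collecting terms: 0.015 × V_1 = 0.15  =>  V_1 = 10 V
Part 1:
  Read off the nodal solution: V_1 = 10 V
Part 2:
  I_R1 = (V_0 - V_1)/R1 = (15 - 10)/100 = 0.05 A
  Magnitude: I_R1 = 0.05 A
Part 3:
  I_R2 = (V_1 - V_2)/R2 = (10 - 0)/200 = 0.05 A
  P_R2 = I_R2² × R2 = (0.05)² × 200 = 0.5 W
Part 4:
  Power in each resistor, P = (ΔV)²/R:
    P_R1 = (15 - 10)²/100 = 0.25 W
    P_R2 = (10 - 0)²/200 = 0.5 W
  P_total = P_R1 + P_R2 = 0.75 W

Final answers:
1. V_1 = 10 V
2. I_R1 = 0.05 A
3. P_R2 = 0.5 W
4. P_total = 0.75 W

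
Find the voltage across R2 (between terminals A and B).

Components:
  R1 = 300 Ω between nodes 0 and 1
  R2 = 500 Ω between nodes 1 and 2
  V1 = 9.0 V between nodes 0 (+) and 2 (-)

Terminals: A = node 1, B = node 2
R1 and R2 are in series across V1 (node 0 → node 1 → node 2), and the output A–B is taken across R2, so this is a voltage divider.
Series current: I = V1/(R1 + R2) = 9/(300 + 500) = 9/800 = 0.01125 A
V_R2 = I × R2 = V1 × R2/(R1 + R2) = 9 × 500/800 = 5.625 V

Final answer: 5.625 V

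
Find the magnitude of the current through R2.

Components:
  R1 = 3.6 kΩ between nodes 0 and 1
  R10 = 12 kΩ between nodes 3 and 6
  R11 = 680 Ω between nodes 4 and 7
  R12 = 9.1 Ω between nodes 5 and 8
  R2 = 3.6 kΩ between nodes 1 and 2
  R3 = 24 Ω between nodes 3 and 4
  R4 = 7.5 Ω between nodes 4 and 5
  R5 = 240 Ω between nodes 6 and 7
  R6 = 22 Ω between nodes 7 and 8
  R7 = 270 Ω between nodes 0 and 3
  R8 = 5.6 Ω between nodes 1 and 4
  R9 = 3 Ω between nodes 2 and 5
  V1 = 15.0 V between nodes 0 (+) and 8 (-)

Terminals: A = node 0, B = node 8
Nodal analysis, taking node 8 as the 0 V reference.
Source V1 fixes V_0 = 15 V.
KCL at each unknown node (sum of currents leaving = 0; resistances in Ω):
  Node 1: (V_1 - 15)/3600 + (V_1 - V_2)/3600 + (V_1 - V_4)/5.6 = 0
  Node 2: (V_2 - V_1)/3600 + (V_2 - V_5)/3 = 0
  Node 3: (V_3 - V_4)/24 + (V_3 - 15)/270 + (V_3 - V_6)/12000 = 0
  Node 4: (V_4 - V_3)/24 + (V_4 - V_5)/7.5 + (V_4 - V_1)/5.6 + (V_4 - V_7)/680 = 0
  Node 5: (V_5 - V_4)/7.5 + (V_5 - V_2)/3 + (V_5 - 0)/9.1 = 0
  Node 6: (V_6 - V_7)/240 + (V_6 - V_3)/12000 = 0
  Node 7: (V_7 - V_6)/240 + (V_7 - 0)/22 + (V_7 - V_4)/680 = 0
Collecting terms (coefficients in siemens):
  0.1791·V_1 - 0.0002778·V_2 - 0.1786·V_4 = 0.004167
  0.3336·V_2 - 0.0002778·V_1 - 0.3333·V_5 = 0
  0.04545·V_3 - 0.04167·V_4 - 0.00008333·V_6 = 0.05556
  0.355·V_4 - 0.1786·V_1 - 0.04167·V_3 - 0.1333·V_5 - 0.001471·V_7 = 0
  0.5766·V_5 - 0.3333·V_2 - 0.1333·V_4 = 0
  0.00425·V_6 - 0.00008333·V_3 - 0.004167·V_7 = 0
  0.05109·V_7 - 0.001471·V_4 - 0.004167·V_6 = 0
Solving these 7 simultaneous equations (Gaussian elimination) gives:
  V_1 = 0.8629 V, V_2 = 0.4621 V, V_3 = 1.994 V, V_4 = 0.8415 V
  V_5 = 0.4618 V, V_6 = 0.0683 V, V_7 = 0.02979 V
I_R2 = (V_1 - V_2)/R2 = (0.8629 - 0.4621)/3600 = 0.0001113 A
|I_R2| = 0.0001113 A

Final answer: |I_R2| = 0.0001113 A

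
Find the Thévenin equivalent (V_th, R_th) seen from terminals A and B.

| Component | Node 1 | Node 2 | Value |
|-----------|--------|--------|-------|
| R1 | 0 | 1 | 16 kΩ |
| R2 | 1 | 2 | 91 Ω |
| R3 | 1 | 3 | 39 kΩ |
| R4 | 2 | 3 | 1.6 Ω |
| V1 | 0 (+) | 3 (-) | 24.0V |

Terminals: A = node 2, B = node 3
Step 1 — V_th is the open-circuit voltage V_A - V_B (nothing connected across the terminals).
Nodal analysis, taking node 3 as the 0 V reference.
Source V1 fixes V_0 = 24 V.
KCL at each unknown node (sum of currents leaving = 0; resistances in Ω):
  Node 1: (V_1 - 24)/16000 + (V_1 - V_2)/91 + (V_1 - 0)/39000 = 0
  Node 2: (V_2 - V_1)/91 + (V_2 - 0)/1.6 = 0
Collecting terms (coefficients in siemens):
  0.01108·V_1 - 0.01099·V_2 = 0.0015
  0.636·V_2 - 0.01099·V_1 = 0
Determinant D = (0.01108)(0.636) - (-0.01099)(-0.01099) = 0.006924
V_1 = [(0.0015)(0.636) - (-0.01099)(0)]/D = 0.1378 V
V_2 = [(0.01108)(0) - (0.0015)(-0.01099)]/D = 0.002381 V
V_th = V_2 - V_3 = 0.002381 - 0 = 0.002381 V
Step 2 — R_th: zero the source — replace V1 by a short circuit (node 3 merges into node 0) — and find the resistance seen between A (node 2) and B (node 0).
Reduce the network between node 2 (A) and node 0 (B) by series/parallel combination:
  Rp1 = R1 ‖ R3 (parallel, both between nodes 0 and 1) = 1/(1/16000 + 1/39000) = 11350 Ω
  Rs1 = R2 + Rp1 (series, joined only at node 1) = 91 + 11350 = 11440 Ω
  Rp2 = R4 ‖ Rs1 (parallel, both between nodes 0 and 2) = 1/(1/1.6 + 1/11440) = 1.6 Ω
R_th = 1.6 Ω

Final answer: V_th = 0.002381 V, R_th = 1.6 Ω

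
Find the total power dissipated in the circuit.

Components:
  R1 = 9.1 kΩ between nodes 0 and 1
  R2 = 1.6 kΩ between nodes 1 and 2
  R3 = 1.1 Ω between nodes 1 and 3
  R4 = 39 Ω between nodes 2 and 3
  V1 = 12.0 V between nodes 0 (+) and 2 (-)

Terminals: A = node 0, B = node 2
Nodal analysis, taking node 2 as the 0 V reference.
Source V1 fixes V_0 = 12 V.
KCL at each unknown node (sum of currents leaving = 0; resistances in Ω):
  Node 1: (V_1 - 12)/9100 + (V_1 - 0)/1600 + (V_1 - V_3)/1.1 = 0
  Node 3: (V_3 - V_1)/1.1 + (V_3 - 0)/39 = 0
Collecting terms (coefficients in siemens):
  0.9098·V_1 - 0.9091·V_3 = 0.001319
  0.9347·V_3 - 0.9091·V_1 = 0
Determinant D = (0.9098)(0.9347) - (-0.9091)(-0.9091) = 0.024
V_1 = [(0.001319)(0.9347) - (-0.9091)(0)]/D = 0.05137 V
V_3 = [(0.9098)(0) - (0.001319)(-0.9091)]/D = 0.04996 V
Power in each resistor, P = (ΔV)²/R:
  P_R1 = (12 - 0.05137)²/9100 = 0.01569 W
  P_R2 = (0.05137 - 0)²/1600 = 0.000001649 W
  P_R3 = (0.05137 - 0.04996)²/1.1 = 0.000001805 W
  P_R4 = (0 - 0.04996)²/39 = 0.00006399 W
P_total = P_R1 + P_R2 + P_R3 + P_R4 = 0.01576 W

Final answer: 0.01576 W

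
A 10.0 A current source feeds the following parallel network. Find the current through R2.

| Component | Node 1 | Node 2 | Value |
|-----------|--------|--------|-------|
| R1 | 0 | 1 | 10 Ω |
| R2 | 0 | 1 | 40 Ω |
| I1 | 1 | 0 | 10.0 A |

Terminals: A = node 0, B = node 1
All resistors sit directly between nodes 0 and 1, so they are in parallel and share one voltage V; the full source current 10 A splits among them.
1/R_par = 1/10 + 1/40 = 0.125 S  =>  R_par = 8 Ω
V = I × R_par = 10 × 8 = 80 V
I_R2 = V/R2 = 80/40 = 2 A

Final answer: 2 A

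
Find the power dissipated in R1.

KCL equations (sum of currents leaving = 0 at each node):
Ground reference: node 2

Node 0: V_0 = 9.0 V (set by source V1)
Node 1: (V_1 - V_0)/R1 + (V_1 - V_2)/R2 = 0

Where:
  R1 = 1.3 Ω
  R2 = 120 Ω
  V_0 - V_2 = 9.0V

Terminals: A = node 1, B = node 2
Nodal analysis, taking node 2 as the 0 V reference.
Source V1 fixes V_0 = 9 V.
KCL at each unknown node (sum of currents leaving = 0; resistances in Ω):
  Node 1: (V_1 - 9)/1.3 + (V_1 - 0)/120 = 0
Collecting terms: 0.7776 × V_1 = 6.923  =>  V_1 = 8.904 V
I_R1 = (V_0 - V_1)/R1 = (9 - 8.904)/1.3 = 0.0742 A
P_R1 = I_R1² × R1 = (0.0742)² × 1.3 = 0.007157 W

Final answer: 0.007157 W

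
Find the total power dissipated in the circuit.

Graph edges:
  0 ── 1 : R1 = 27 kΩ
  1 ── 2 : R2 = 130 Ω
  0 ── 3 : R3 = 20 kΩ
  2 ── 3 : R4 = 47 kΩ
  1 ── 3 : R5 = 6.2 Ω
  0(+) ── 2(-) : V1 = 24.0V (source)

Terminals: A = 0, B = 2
Nodal analysis, taking node 2 as the 0 V reference.
Source V1 fixes V_0 = 24 V.
KCL at each unknown node (sum of currents leaving = 0; resistances in Ω):
  Node 1: (V_1 - 24)/27000 + (V_1 - 0)/130 + (V_1 - V_3)/6.2 = 0
  Node 3: (V_3 - 24)/20000 + (V_3 - 0)/47000 + (V_3 - V_1)/6.2 = 0
Collecting terms (coefficients in siemens):
  0.169·V_1 - 0.1613·V_3 = 0.0008889
  0.1614·V_3 - 0.1613·V_1 = 0.0012
Determinant D = (0.169)(0.1614) - (-0.1613)(-0.1613) = 0.001259
V_1 = [(0.0008889)(0.1614) - (-0.1613)(0.0012)]/D = 0.2677 V
V_3 = [(0.169)(0.0012) - (0.0008889)(-0.1613)]/D = 0.275 V
Power in each resistor, P = (ΔV)²/R:
  P_R1 = (24 - 0.2677)²/27000 = 0.02086 W
  P_R2 = (0.2677 - 0)²/130 = 0.0005513 W
  P_R3 = (24 - 0.275)²/20000 = 0.02814 W
  P_R4 = (0 - 0.275)²/47000 = 0.000001609 W
  P_R5 = (0.2677 - 0.275)²/6.2 = 0.000008639 W
P_total = P_R1 + P_R2 + P_R3 + P_R4 + P_R5 = 0.04957 W

Final answer: 0.04957 W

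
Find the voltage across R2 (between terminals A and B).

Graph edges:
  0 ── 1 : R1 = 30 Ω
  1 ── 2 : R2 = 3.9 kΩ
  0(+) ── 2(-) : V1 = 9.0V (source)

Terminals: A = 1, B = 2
R1 and R2 are in series across V1 (node 0 → node 1 → node 2), and the output A–B is taken across R2, so this is a voltage divider.
Series current: I = V1/(R1 + R2) = 9/(30 + 3900) = 9/3930 = 0.00229 A
V_R2 = I × R2 = V1 × R2/(R1 + R2) = 9 × 3900/3930 = 8.931 V

Final answer: 8.931 V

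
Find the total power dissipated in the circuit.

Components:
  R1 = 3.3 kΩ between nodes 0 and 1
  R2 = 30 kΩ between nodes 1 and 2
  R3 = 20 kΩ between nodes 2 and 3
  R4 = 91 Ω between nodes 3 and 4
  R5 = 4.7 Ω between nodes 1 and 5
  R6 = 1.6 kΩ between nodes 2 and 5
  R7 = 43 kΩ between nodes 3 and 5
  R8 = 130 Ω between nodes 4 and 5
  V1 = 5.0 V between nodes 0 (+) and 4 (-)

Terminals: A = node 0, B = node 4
Nodal analysis, taking node 4 as the 0 V reference.
Source V1 fixes V_0 = 5 V.
KCL at each unknown node (sum of currents leaving = 0; resistances in Ω):
  Node 1: (V_1 - 5)/3300 + (V_1 - V_2)/30000 + (V_1 - V_5)/4.7 = 0
  Node 2: (V_2 - V_1)/30000 + (V_2 - V_3)/20000 + (V_2 - V_5)/1600 = 0
  Node 3: (V_3 - V_2)/20000 + (V_3 - 0)/91 + (V_3 - V_5)/43000 = 0
  Node 5: (V_5 - V_1)/4.7 + (V_5 - V_2)/1600 + (V_5 - V_3)/43000 + (V_5 - 0)/130 = 0
Collecting terms (coefficients in siemens):
  0.2131·V_1 - 0.00003333·V_2 - 0.2128·V_5 = 0.001515
  0.0007083·V_2 - 0.00003333·V_1 - 0.00005·V_3 - 0.000625·V_5 = 0
  0.01106·V_3 - 0.00005·V_2 - 0.00002326·V_5 = 0
  0.2211·V_5 - 0.2128·V_1 - 0.000625·V_2 - 0.00002326·V_3 = 0
Solving these 4 simultaneous equations (Gaussian elimination) gives:
  V_1 = 0.1945 V, V_2 = 0.1748 V, V_3 = 0.001184 V, V_5 = 0.1876 V
Power in each resistor, P = (ΔV)²/R:
  P_R1 = (5 - 0.1945)²/3300 = 0.006998 W
  P_R2 = (0.1945 - 0.1748)²/30000 = 0.00000001291 W
  P_R3 = (0.1748 - 0.001184)²/20000 = 0.000001507 W
  P_R4 = (0.001184 - 0)²/91 = 0.00000001542 W
  P_R5 = (0.1945 - 0.1876)²/4.7 = 0.000009958 W
  P_R6 = (0.1748 - 0.1876)²/1600 = 0.000000103 W
  P_R7 = (0.001184 - 0.1876)²/43000 = 0.0000008083 W
  P_R8 = (0 - 0.1876)²/130 = 0.0002708 W
P_total = P_R1 + P_R2 + P_R3 + P_R4 + P_R5 + P_R6 + P_R7 + P_R8 = 0.007281 W

Final answer: 0.007281 W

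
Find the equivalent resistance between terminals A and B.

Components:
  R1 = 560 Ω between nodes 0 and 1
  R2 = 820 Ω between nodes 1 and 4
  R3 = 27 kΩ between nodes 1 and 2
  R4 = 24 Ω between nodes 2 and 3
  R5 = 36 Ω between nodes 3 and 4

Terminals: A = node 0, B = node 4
Reduce the network between node 0 (A) and node 4 (B) by series/parallel combination:
  Rs1 = R3 + R4 (series, joined only at node 2) = 27000 + 24 = 27020 Ω
  Rs2 = R5 + Rs1 (series, joined only at node 3) = 36 + 27020 = 27060 Ω
  Rp1 = R2 ‖ Rs2 (parallel, both between nodes 1 and 4) = 1/(1/820 + 1/27060) = 795.9 Ω
  Rs3 = R1 + Rp1 (series, joined only at node 1) = 560 + 795.9 = 1356 Ω
R_eq = 1.356 kΩ

Final answer: 1.356 kΩ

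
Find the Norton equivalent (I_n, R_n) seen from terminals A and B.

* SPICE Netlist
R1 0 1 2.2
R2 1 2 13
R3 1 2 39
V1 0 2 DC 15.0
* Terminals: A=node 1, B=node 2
Find the Thévenin equivalent first; then I_n = V_th/R_th and R_n = R_th.
Step 1 — V_th is the open-circuit voltage V_A - V_B (nothing connected across the terminals).
Nodal analysis, taking node 2 as the 0 V reference.
Source V1 fixes V_0 = 15 V.
KCL at each unknown node (sum of currents leaving = 0; resistances in Ω):
  Node 1: (V_1 - 15)/2.2 + (V_1 - 0)/13 + (V_1 - 0)/39 = 0
Collecting terms: 0.5571 × V_1 = 6.818  =>  V_1 = 12.24 V
V_th = V_1 - V_2 = 12.24 - 0 = 12.24 V
Step 2 — R_th: zero the source — replace V1 by a short circuit (node 2 merges into node 0) — and find the resistance seen between A (node 1) and B (node 0).
Reduce the network between node 1 (A) and node 0 (B) by series/parallel combination:
  Rp1 = R1 ‖ R2 ‖ R3 (parallel, all between nodes 0 and 1) = 1/(1/2.2 + 1/13 + 1/39) = 1.795 Ω
R_th = 1.795 Ω
I_n = V_th/R_th = 12.24/1.795 = 6.818 A, and R_n = R_th = 1.795 Ω

Final answer: I_n = 6.818 A, R_n = 1.795 Ω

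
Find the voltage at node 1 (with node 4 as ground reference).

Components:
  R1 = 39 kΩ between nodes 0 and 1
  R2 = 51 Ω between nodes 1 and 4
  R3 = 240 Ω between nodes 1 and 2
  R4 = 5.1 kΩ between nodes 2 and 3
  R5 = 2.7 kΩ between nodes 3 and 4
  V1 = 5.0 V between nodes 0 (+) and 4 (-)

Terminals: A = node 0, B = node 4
Nodal analysis, taking node 4 as the 0 V reference.
Source V1 fixes V_0 = 5 V.
KCL at each unknown node (sum of currents leaving = 0; resistances in Ω):
  Node 1: (V_1 - 5)/39000 + (V_1 - 0)/51 + (V_1 - V_2)/240 = 0
  Node 2: (V_2 - V_1)/240 + (V_2 - V_3)/5100 = 0
  Node 3: (V_3 - V_2)/5100 + (V_3 - 0)/2700 = 0
Collecting terms (coefficients in siemens):
  0.0238·V_1 - 0.004167·V_2 = 0.0001282
  0.004363·V_2 - 0.004167·V_1 - 0.0001961·V_3 = 0
  0.0005664·V_3 - 0.0001961·V_2 = 0
Solving these 3 simultaneous equations (Gaussian elimination) gives:
  V_1 = 0.006489 V, V_2 = 0.006295 V, V_3 = 0.002179 V
The requested potential is V_1 = 0.006489 V.

Final answer: V_1 = 0.006489 V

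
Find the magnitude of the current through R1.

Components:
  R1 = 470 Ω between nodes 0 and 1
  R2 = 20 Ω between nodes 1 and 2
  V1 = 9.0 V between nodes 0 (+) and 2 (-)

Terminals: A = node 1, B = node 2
Nodal analysis, taking node 2 as the 0 V reference.
Source V1 fixes V_0 = 9 V.
KCL at each unknown node (sum of currents leaving = 0; resistances in Ω):
  Node 1: (V_1 - 9)/470 + (V_1 - 0)/20 = 0
Collecting terms: 0.05213 × V_1 = 0.01915  =>  V_1 = 0.3673 V
I_R1 = (V_0 - V_1)/R1 = (9 - 0.3673)/470 = 0.01837 A
|I_R1| = 0.01837 A

Final answer: |I_R1| = 0.01837 A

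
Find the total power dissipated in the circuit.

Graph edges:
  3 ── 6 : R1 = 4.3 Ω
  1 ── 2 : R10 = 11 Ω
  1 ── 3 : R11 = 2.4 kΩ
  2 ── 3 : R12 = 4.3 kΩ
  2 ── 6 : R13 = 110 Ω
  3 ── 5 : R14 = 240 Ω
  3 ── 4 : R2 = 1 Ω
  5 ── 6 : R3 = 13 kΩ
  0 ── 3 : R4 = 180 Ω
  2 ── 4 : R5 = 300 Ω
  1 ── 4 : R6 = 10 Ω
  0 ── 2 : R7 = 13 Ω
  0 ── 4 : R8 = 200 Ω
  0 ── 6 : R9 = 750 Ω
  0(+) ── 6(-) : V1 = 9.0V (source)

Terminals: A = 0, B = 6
Nodal analysis, taking node 6 as the 0 V reference.
Source V1 fixes V_0 = 9 V.
KCL at each unknown node (sum of currents leaving = 0; resistances in Ω):
  Node 1: (V_1 - V_4)/10 + (V_1 - V_2)/11 + (V_1 - V_3)/2400 = 0
  Node 2: (V_2 - V_4)/300 + (V_2 - 9)/13 + (V_2 - V_1)/11 + (V_2 - V_3)/4300 + (V_2 - 0)/110 = 0
  Node 3: (V_3 - 0)/4.3 + (V_3 - V_4)/1 + (V_3 - 9)/180 + (V_3 - V_1)/2400 + (V_3 - V_2)/4300 + (V_3 - V_5)/240 = 0
  Node 4: (V_4 - V_3)/1 + (V_4 - V_2)/300 + (V_4 - V_1)/10 + (V_4 - 9)/200 = 0
  Node 5: (V_5 - 0)/13000 + (V_5 - V_3)/240 = 0
Collecting terms (coefficients in siemens):
  0.1913·V_1 - 0.09091·V_2 - 0.0004167·V_3 - 0.1·V_4 = 0
  0.1805·V_2 - 0.09091·V_1 - 0.0002326·V_3 - 0.003333·V_4 = 0.6923
  1.243·V_3 - 0.0004167·V_1 - 0.0002326·V_2 - 1·V_4 - 0.004167·V_5 = 0.05
  1.108·V_4 - 0.1·V_1 - 0.003333·V_2 - 1·V_3 = 0.045
  0.004244·V_5 - 0.004167·V_3 = 0
Solving these 5 simultaneous equations (Gaussian elimination) gives:
  V_1 = 3.447 V, V_2 = 5.601 V, V_3 = 1.251 V, V_4 = 1.497 V
  V_5 = 1.229 V
Power in each resistor, P = (ΔV)²/R:
  P_R1 = (1.251 - 0)²/4.3 = 0.3641 W
  P_R2 = (1.251 - 1.497)²/1 = 0.06058 W
  P_R3 = (1.229 - 0)²/13000 = 0.0001161 W
  P_R4 = (9 - 1.251)²/180 = 0.3336 W
  P_R5 = (5.601 - 1.497)²/300 = 0.05613 W
  P_R6 = (3.447 - 1.497)²/10 = 0.38 W
  P_R7 = (9 - 5.601)²/13 = 0.8887 W
  P_R8 = (9 - 1.497)²/200 = 0.2814 W
  P_R9 = (9 - 0)²/750 = 0.108 W
  P_R10 = (3.447 - 5.601)²/11 = 0.4219 W
  P_R11 = (3.447 - 1.251)²/2400 = 0.002008 W
  P_R12 = (5.601 - 1.251)²/4300 = 0.0044 W
  P_R13 = (5.601 - 0)²/110 = 0.2852 W
  P_R14 = (1.251 - 1.229)²/240 = 0.000002144 W
P_total = P_R1 + P_R2 + P_R3 + P_R4 + P_R5 + P_R6 + P_R7 + P_R8 + P_R9 + P_R10 + P_R11 + P_R12 + P_R13 + P_R14 = 3.186 W

Final answer: 3.186 W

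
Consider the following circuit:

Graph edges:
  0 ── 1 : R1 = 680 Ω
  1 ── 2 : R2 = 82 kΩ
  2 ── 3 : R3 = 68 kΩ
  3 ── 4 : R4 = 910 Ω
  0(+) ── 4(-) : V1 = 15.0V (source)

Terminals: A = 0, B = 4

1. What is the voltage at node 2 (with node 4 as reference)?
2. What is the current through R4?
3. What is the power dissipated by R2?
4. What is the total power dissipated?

Nodal analysis, taking node 4 as the 0 V reference.
Source V1 fixes V_0 = 15 V.
KCL at each unknown node (sum of currents leaving = 0; resistances in Ω):
  Node 1: (V_1 - 15)/680 + (V_1 - V_2)/82000 = 0
  Node 2: (V_2 - V_1)/82000 + (V_2 - V_3)/68000 = 0
  Node 3: (V_3 - V_2)/68000 + (V_3 - 0)/910 = 0
Collecting terms (coefficients in siemens):
  0.001483·V_1 - 0.0000122·V_2 = 0.02206
  0.0000269·V_2 - 0.0000122·V_1 - 0.00001471·V_3 = 0
  0.001114·V_3 - 0.00001471·V_2 = 0
Solving these 3 simultaneous equations (Gaussian elimination) gives:
  V_1 = 14.93 V, V_2 = 6.819 V, V_3 = 0.09005 V
Part 1:
  Read off the nodal solution: V_2 = 6.819 V
Part 2:
  I_R4 = (V_3 - V_4)/R4 = (0.09005 - 0)/910 = 0.00009895 A
  Magnitude: I_R4 = 0.00009895 A
Part 3:
  I_R2 = (V_1 - V_2)/R2 = (14.93 - 6.819)/82000 = 0.00009895 A
  P_R2 = I_R2² × R2 = (0.00009895)² × 82000 = 0.0008029 W
Part 4:
  Power in each resistor, P = (ΔV)²/R:
    P_R1 = (15 - 14.93)²/680 = 0.000006658 W
    P_R2 = (14.93 - 6.819)²/82000 = 0.0008029 W
    P_R3 = (6.819 - 0.09005)²/68000 = 0.0006658 W
    P_R4 = (0.09005 - 0)²/910 = 0.00000891 W
  P_total = P_R1 + P_R2 + P_R3 + P_R4 = 0.001484 W

Final answers:
1. V_2 = 6.819 V
2. I_R4 = 9.895e-05 A
3. P_R2 = 0.0008029 W
4. P_total = 0.001484 W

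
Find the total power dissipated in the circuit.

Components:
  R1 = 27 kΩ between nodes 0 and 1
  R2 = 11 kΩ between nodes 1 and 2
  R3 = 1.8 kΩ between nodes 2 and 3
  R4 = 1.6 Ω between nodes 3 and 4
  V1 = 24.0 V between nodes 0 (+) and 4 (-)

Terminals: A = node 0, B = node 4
Nodal analysis, taking node 4 as the 0 V reference.
Source V1 fixes V_0 = 24 V.
KCL at each unknown node (sum of currents leaving = 0; resistances in Ω):
  Node 1: (V_1 - 24)/27000 + (V_1 - V_2)/11000 = 0
  Node 2: (V_2 - V_1)/11000 + (V_2 - V_3)/1800 = 0
  Node 3: (V_3 - V_2)/1800 + (V_3 - 0)/1.6 = 0
Collecting terms (coefficients in siemens):
  0.0001279·V_1 - 0.00009091·V_2 = 0.0008889
  0.0006465·V_2 - 0.00009091·V_1 - 0.0005556·V_3 = 0
  0.6256·V_3 - 0.0005556·V_2 = 0
Solving these 3 simultaneous equations (Gaussian elimination) gives:
  V_1 = 7.719 V, V_2 = 1.086 V, V_3 = 0.0009648 V
Power in each resistor, P = (ΔV)²/R:
  P_R1 = (24 - 7.719)²/27000 = 0.009817 W
  P_R2 = (7.719 - 1.086)²/11000 = 0.004 W
  P_R3 = (1.086 - 0.0009648)²/1800 = 0.0006545 W
  P_R4 = (0.0009648 - 0)²/1.6 = 0.0000005818 W
P_total = P_R1 + P_R2 + P_R3 + P_R4 = 0.01447 W

Final answer: 0.01447 W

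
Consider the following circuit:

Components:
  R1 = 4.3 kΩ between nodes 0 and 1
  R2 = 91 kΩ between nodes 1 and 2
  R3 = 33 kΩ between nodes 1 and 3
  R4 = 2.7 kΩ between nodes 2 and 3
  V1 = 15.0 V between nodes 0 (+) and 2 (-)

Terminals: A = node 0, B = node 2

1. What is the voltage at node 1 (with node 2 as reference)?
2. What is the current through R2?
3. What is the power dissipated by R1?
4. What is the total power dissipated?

Nodal analysis, taking node 2 as the 0 V reference.
Source V1 fixes V_0 = 15 V.
KCL at each unknown node (sum of currents leaving = 0; resistances in Ω):
  Node 1: (V_1 - 15)/4300 + (V_1 - 0)/91000 + (V_1 - V_3)/33000 = 0
  Node 3: (V_3 - V_1)/33000 + (V_3 - 0)/2700 = 0
Collecting terms (coefficients in siemens):
  0.0002739·V_1 - 0.0000303·V_3 = 0.003488
  0.0004007·V_3 - 0.0000303·V_1 = 0
Determinant D = (0.0002739)(0.0004007) - (-0.0000303)(-0.0000303) = 0.0000001088
V_1 = [(0.003488)(0.0004007) - (-0.0000303)(0)]/D = 12.85 V
V_3 = [(0.0002739)(0) - (0.003488)(-0.0000303)]/D = 0.9715 V
Part 1:
  Read off the nodal solution: V_1 = 12.85 V
Part 2:
  I_R2 = (V_1 - V_2)/R2 = (12.85 - 0)/91000 = 0.0001412 A
  Magnitude: I_R2 = 0.0001412 A
Part 3:
  I_R1 = (V_0 - V_1)/R1 = (15 - 12.85)/4300 = 0.000501 A
  P_R1 = I_R1² × R1 = (0.000501)² × 4300 = 0.001079 W
Part 4:
  Power in each resistor, P = (ΔV)²/R:
    P_R1 = (15 - 12.85)²/4300 = 0.001079 W
    P_R2 = (12.85 - 0)²/91000 = 0.001813 W
    P_R3 = (12.85 - 0.9715)²/33000 = 0.004273 W
    P_R4 = (0 - 0.9715)²/2700 = 0.0003496 W
  P_total = P_R1 + P_R2 + P_R3 + P_R4 = 0.007515 W

Final answers:
1. V_1 = 12.85 V
2. I_R2 = 0.0001412 A
3. P_R1 = 0.001079 W
4. P_total = 0.007515 W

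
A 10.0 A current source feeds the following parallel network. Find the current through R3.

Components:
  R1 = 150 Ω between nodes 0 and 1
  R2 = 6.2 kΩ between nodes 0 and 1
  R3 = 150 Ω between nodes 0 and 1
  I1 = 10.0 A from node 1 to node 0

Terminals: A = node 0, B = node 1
All resistors sit directly between nodes 0 and 1, so they are in parallel and share one voltage V; the full source current 10 A splits among them.
1/R_par = 1/150 + 1/6200 + 1/150 = 0.01349 S  =>  R_par = 74.1 Ω
V = I × R_par = 10 × 74.1 = 741 V
I_R3 = V/R3 = 741/150 = 4.94 A

Final answer: 4.94 A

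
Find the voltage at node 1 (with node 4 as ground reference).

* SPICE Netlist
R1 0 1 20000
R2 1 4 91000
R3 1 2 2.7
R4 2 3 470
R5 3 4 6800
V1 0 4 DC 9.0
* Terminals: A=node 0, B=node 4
Nodal analysis, taking node 4 as the 0 V reference.
Source V1 fixes V_0 = 9 V.
KCL at each unknown node (sum of currents leaving = 0; resistances in Ω):
  Node 1: (V_1 - 9)/20000 + (V_1 - 0)/91000 + (V_1 - V_2)/2.7 = 0
  Node 2: (V_2 - V_1)/2.7 + (V_2 - V_3)/470 = 0
  Node 3: (V_3 - V_2)/470 + (V_3 - 0)/6800 = 0
Collecting terms (coefficients in siemens):
  0.3704·V_1 - 0.3704·V_2 = 0.00045
  0.3725·V_2 - 0.3704·V_1 - 0.002128·V_3 = 0
  0.002275·V_3 - 0.002128·V_2 = 0
Solving these 3 simultaneous equations (Gaussian elimination) gives:
  V_1 = 2.267 V, V_2 = 2.266 V, V_3 = 2.12 V
The requested potential is V_1 = 2.267 V.

Final answer: V_1 = 2.267 V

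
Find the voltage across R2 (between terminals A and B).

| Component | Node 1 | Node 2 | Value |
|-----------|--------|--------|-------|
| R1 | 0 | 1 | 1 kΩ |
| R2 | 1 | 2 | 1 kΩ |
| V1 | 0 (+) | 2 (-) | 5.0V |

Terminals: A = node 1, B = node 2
R1 and R2 are in series across V1 (node 0 → node 1 → node 2), and the output A–B is taken across R2, so this is a voltage divider.
Series current: I = V1/(R1 + R2) = 5/(1000 + 1000) = 5/2000 = 0.0025 A
V_R2 = I × R2 = V1 × R2/(R1 + R2) = 5 × 1000/2000 = 2.5 V

Final answer: 2.5 V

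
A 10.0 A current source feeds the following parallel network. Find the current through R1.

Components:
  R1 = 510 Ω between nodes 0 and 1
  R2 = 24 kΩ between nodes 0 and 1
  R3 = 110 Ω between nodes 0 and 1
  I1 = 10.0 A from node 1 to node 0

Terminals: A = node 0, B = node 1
All resistors sit directly between nodes 0 and 1, so they are in parallel and share one voltage V; the full source current 10 A splits among them.
1/R_par = 1/510 + 1/24000 + 1/110 = 0.01109 S  =>  R_par = 90.14 Ω
V = I × R_par = 10 × 90.14 = 901.4 V
I_R1 = V/R1 = 901.4/510 = 1.768 A

Final answer: 1.768 A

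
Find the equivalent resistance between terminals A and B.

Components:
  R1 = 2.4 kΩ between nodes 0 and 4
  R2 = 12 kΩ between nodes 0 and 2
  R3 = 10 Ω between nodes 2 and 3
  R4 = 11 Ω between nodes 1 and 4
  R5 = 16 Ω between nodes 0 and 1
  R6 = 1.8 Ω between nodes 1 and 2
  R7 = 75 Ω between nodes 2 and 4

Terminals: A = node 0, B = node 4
The network is not a plain series/parallel combination. Inject a 1 A test current into terminal A (node 0) and return it from terminal B (node 4); then R_eq = V_A / (1 A).
Nodal analysis, taking node 4 as the 0 V reference.
Current source I_test pushes 1 A into node 0 and draws it out of node 4.
KCL at each unknown node (sum of currents leaving = 0; resistances in Ω):
  Node 0: (V_0 - 0)/2400 + (V_0 - V_2)/12000 + (V_0 - V_1)/16 - 1 = 0
  Node 1: (V_1 - V_0)/16 + (V_1 - 0)/11 + (V_1 - V_2)/1.8 = 0
  Node 2: (V_2 - V_0)/12000 + (V_2 - V_1)/1.8 + (V_2 - V_3)/10 + (V_2 - 0)/75 = 0
  Node 3: (V_3 - V_2)/10 = 0
Collecting terms (coefficients in siemens):
  0.063·V_0 - 0.0625·V_1 - 0.00008333·V_2 = 1
  0.709·V_1 - 0.0625·V_0 - 0.5556·V_2 = 0
  0.669·V_2 - 0.00008333·V_0 - 0.5556·V_1 - 0.1·V_3 = 0
  0.1·V_3 - 0.1·V_2 = 0
Solving these 4 simultaneous equations (Gaussian elimination) gives:
  V_0 = 25.33 V, V_1 = 9.52 V, V_2 = 9.299 V, V_3 = 9.299 V
R_eq = V_0 / 1 A = 25.33 Ω

Final answer: 25.33 Ω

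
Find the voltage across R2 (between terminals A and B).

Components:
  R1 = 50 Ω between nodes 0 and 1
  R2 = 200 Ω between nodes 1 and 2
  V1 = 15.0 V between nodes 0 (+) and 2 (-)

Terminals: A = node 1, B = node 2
R1 and R2 are in series across V1 (node 0 → node 1 → node 2), and the output A–B is taken across R2, so this is a voltage divider.
Series current: I = V1/(R1 + R2) = 15/(50 + 200) = 15/250 = 0.06 A
V_R2 = I × R2 = V1 × R2/(R1 + R2) = 15 × 200/250 = 12 V

Final answer: 12 V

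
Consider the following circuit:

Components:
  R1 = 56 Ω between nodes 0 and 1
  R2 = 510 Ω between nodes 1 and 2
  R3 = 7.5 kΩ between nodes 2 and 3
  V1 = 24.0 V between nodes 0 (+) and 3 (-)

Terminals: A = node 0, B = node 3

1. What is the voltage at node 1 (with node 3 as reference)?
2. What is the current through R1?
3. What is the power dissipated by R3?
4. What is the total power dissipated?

Nodal analysis, taking node 3 as the 0 V reference.
Source V1 fixes V_0 = 24 V.
KCL at each unknown node (sum of currents leaving = 0; resistances in Ω):
  Node 1: (V_1 - 24)/56 + (V_1 - V_2)/510 = 0
  Node 2: (V_2 - V_1)/510 + (V_2 - 0)/7500 = 0
Collecting terms (coefficients in siemens):
  0.01982·V_1 - 0.001961·V_2 = 0.4286
  0.002094·V_2 - 0.001961·V_1 = 0
Determinant D = (0.01982)(0.002094) - (-0.001961)(-0.001961) = 0.00003766
V_1 = [(0.4286)(0.002094) - (-0.001961)(0)]/D = 23.83 V
V_2 = [(0.01982)(0) - (0.4286)(-0.001961)]/D = 22.32 V
Part 1:
  Read off the nodal solution: V_1 = 23.83 V
Part 2:
  I_R1 = (V_0 - V_1)/R1 = (24 - 23.83)/56 = 0.002975 A
  Magnitude: I_R1 = 0.002975 A
Part 3:
  I_R3 = (V_2 - V_3)/R3 = (22.32 - 0)/7500 = 0.002975 A
  P_R3 = I_R3² × R3 = (0.002975)² × 7500 = 0.0664 W
Part 4:
  Power in each resistor, P = (ΔV)²/R:
    P_R1 = (24 - 23.83)²/56 = 0.0004958 W
    P_R2 = (23.83 - 22.32)²/510 = 0.004515 W
    P_R3 = (22.32 - 0)²/7500 = 0.0664 W
  P_total = P_R1 + P_R2 + P_R3 = 0.07141 W

Final answers:
1. V_1 = 23.83 V
2. I_R1 = 0.002975 A
3. P_R3 = 0.0664 W
4. P_total = 0.07141 W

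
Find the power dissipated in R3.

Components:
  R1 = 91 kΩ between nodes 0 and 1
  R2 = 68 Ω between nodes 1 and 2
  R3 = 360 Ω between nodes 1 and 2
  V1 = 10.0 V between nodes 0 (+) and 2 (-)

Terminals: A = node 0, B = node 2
Nodal analysis, taking node 2 as the 0 V reference.
Source V1 fixes V_0 = 10 V.
KCL at each unknown node (sum of currents leaving = 0; resistances in Ω):
  Node 1: (V_1 - 10)/91000 + (V_1 - 0)/68 + (V_1 - 0)/360 = 0
Collecting terms: 0.01749 × V_1 = 0.0001099  =>  V_1 = 0.006281 V
I_R3 = (V_1 - V_2)/R3 = (0.006281 - 0)/360 = 0.00001745 A
P_R3 = I_R3² × R3 = (0.00001745)² × 360 = 0.0000001096 W

Final answer: 1.096e-07 W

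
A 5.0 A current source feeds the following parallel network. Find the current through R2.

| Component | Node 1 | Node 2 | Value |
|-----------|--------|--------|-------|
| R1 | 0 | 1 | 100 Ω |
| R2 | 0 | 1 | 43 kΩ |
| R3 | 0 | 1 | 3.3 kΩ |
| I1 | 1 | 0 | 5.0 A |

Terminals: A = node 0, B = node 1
All resistors sit directly between nodes 0 and 1, so they are in parallel and share one voltage V; the full source current 5 A splits among them.
1/R_par = 1/100 + 1/43000 + 1/3300 = 0.01033 S  =>  R_par = 96.84 Ω
V = I × R_par = 5 × 96.84 = 484.2 V
I_R2 = V/R2 = 484.2/43000 = 0.01126 A

Final answer: 0.01126 A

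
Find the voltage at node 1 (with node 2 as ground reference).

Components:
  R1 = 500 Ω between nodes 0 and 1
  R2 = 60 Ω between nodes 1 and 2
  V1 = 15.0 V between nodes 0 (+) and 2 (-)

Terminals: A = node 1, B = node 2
Nodal analysis, taking node 2 as the 0 V reference.
Source V1 fixes V_0 = 15 V.
KCL at each unknown node (sum of currents leaving = 0; resistances in Ω):
  Node 1: (V_1 - 15)/500 + (V_1 - 0)/60 = 0
Collecting terms: 0.01867 × V_1 = 0.03  =>  V_1 = 1.607 V
The requested potential is V_1 = 1.607 V.

Final answer: V_1 = 1.607 V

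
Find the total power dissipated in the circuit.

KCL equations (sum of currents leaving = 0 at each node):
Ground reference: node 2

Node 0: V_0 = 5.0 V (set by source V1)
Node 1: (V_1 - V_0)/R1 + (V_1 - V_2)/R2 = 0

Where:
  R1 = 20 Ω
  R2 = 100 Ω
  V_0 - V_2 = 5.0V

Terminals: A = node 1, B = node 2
Nodal analysis, taking node 2 as the 0 V reference.
Source V1 fixes V_0 = 5 V.
KCL at each unknown node (sum of currents leaving = 0; resistances in Ω):
  Node 1: (V_1 - 5)/20 + (V_1 - 0)/100 = 0
Collecting terms: 0.06 × V_1 = 0.25  =>  V_1 = 4.167 V
Power in each resistor, P = (ΔV)²/R:
  P_R1 = (5 - 4.167)²/20 = 0.03472 W
  P_R2 = (4.167 - 0)²/100 = 0.1736 W
P_total = P_R1 + P_R2 = 0.2083 W

Final answer: 0.2083 W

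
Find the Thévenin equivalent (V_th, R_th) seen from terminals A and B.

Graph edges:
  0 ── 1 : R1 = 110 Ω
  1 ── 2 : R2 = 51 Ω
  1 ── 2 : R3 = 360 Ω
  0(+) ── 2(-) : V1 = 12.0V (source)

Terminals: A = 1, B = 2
Step 1 — V_th is the open-circuit voltage V_A - V_B (nothing connected across the terminals).
Nodal analysis, taking node 2 as the 0 V reference.
Source V1 fixes V_0 = 12 V.
KCL at each unknown node (sum of currents leaving = 0; resistances in Ω):
  Node 1: (V_1 - 12)/110 + (V_1 - 0)/51 + (V_1 - 0)/360 = 0
Collecting terms: 0.03148 × V_1 = 0.1091  =>  V_1 = 3.466 V
V_th = V_1 - V_2 = 3.466 - 0 = 3.466 V
Step 2 — R_th: zero the source — replace V1 by a short circuit (node 2 merges into node 0) — and find the resistance seen between A (node 1) and B (node 0).
Reduce the network between node 1 (A) and node 0 (B) by series/parallel combination:
  Rp1 = R1 ‖ R2 ‖ R3 (parallel, all between nodes 0 and 1) = 1/(1/110 + 1/51 + 1/360) = 31.77 Ω
R_th = 31.77 Ω

Final answer: V_th = 3.466 V, R_th = 31.77 Ω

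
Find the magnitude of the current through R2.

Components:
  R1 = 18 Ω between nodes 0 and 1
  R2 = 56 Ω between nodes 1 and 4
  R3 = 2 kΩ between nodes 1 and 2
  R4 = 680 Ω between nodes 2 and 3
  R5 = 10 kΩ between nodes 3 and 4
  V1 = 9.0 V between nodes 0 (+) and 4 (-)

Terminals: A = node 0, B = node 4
Nodal analysis, taking node 4 as the 0 V reference.
Source V1 fixes V_0 = 9 V.
KCL at each unknown node (sum of currents leaving = 0; resistances in Ω):
  Node 1: (V_1 - 9)/18 + (V_1 - 0)/56 + (V_1 - V_2)/2000 = 0
  Node 2: (V_2 - V_1)/2000 + (V_2 - V_3)/680 = 0
  Node 3: (V_3 - V_2)/680 + (V_3 - 0)/10000 = 0
Collecting terms (coefficients in siemens):
  0.07391·V_1 - 0.0005·V_2 = 0.5
  0.001971·V_2 - 0.0005·V_1 - 0.001471·V_3 = 0
  0.001571·V_3 - 0.001471·V_2 = 0
Solving these 3 simultaneous equations (Gaussian elimination) gives:
  V_1 = 6.804 V, V_2 = 5.73 V, V_3 = 5.366 V
I_R2 = (V_1 - V_4)/R2 = (6.804 - 0)/56 = 0.1215 A
|I_R2| = 0.1215 A

Final answer: |I_R2| = 0.1215 A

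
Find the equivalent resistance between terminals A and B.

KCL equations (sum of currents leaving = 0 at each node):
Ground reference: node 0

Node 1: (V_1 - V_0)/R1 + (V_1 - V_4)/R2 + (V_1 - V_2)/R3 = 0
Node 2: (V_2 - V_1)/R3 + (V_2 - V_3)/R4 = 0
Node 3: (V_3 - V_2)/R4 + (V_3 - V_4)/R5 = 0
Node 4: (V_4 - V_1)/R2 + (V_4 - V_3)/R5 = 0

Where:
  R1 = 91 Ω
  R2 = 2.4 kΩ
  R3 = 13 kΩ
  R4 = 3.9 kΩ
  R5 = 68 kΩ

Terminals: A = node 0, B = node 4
Reduce the network between node 0 (A) and node 4 (B) by series/parallel combination:
  Rs1 = R3 + R4 (series, joined only at node 2) = 13000 + 3900 = 16900 Ω
  Rs2 = R5 + Rs1 (series, joined only at node 3) = 68000 + 16900 = 84900 Ω
  Rp1 = R2 ‖ Rs2 (parallel, both between nodes 1 and 4) = 1/(1/2400 + 1/84900) = 2334 Ω
  Rs3 = R1 + Rp1 (series, joined only at node 1) = 91 + 2334 = 2425 Ω
R_eq = 2.425 kΩ

Final answer: 2.425 kΩ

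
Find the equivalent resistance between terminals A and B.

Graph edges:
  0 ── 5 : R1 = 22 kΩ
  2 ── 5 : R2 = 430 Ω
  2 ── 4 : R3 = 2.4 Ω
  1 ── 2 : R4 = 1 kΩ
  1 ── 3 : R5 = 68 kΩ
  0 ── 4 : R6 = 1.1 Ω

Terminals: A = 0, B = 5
Reduce the network between node 0 (A) and node 5 (B) by series/parallel combination:
  Rs1 = R4 + R5 (series, joined only at node 1) = 1000 + 68000 = 69000 Ω
  Rs1 touches the rest of the network only at node 2 (its other end, node 3, goes nowhere), so no current can flow through it — remove it.
  Rs2 = R2 + R3 (series, joined only at node 2) = 430 + 2.4 = 432.4 Ω
  Rs3 = R6 + Rs2 (series, joined only at node 4) = 1.1 + 432.4 = 433.5 Ω
  Rp1 = R1 ‖ Rs3 (parallel, both between nodes 0 and 5) = 1/(1/22000 + 1/433.5) = 425.1 Ω
R_eq = 425.1 Ω

Final answer: 425.1 Ω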